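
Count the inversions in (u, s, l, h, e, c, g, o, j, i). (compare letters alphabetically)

Sweep left to right; for each value list the smaller values that follow it:
u: 9
s: 8
l: 6
h: 3
e: 1
c: 0
g: 0
o: 2
j: 1
i: 0
Sum: 9 + 8 + 6 + 3 + 1 + 0 + 0 + 2 + 1 + 0 = 30

There are 30 inversions.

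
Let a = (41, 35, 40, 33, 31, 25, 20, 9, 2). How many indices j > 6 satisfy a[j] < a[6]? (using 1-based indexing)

The element at index 6 is 25.
Elements after it: 20, 9, 2
Those smaller than 25: 20, 9, 2

3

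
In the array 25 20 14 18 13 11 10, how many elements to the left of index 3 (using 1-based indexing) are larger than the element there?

2 such elements

The element at index 3 is 14.
Elements before it: 25, 20
Those larger than 14: 25, 20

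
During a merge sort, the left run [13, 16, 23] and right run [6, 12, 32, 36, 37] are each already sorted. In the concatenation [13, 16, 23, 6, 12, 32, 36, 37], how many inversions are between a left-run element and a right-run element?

6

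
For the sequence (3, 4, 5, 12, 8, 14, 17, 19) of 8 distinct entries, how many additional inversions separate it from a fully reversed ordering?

Maximum inversions for 8 distinct elements is C(8, 2) = 8·7/2 = 28.
Current inversions — for each element, count later smaller elements:
3: 0
4: 0
5: 0
12: 1
8: 0
14: 0
17: 0
19: 0
Current total: 0 + 0 + 0 + 1 + 0 + 0 + 0 + 0 = 1
Shortfall: 28 − 1 = 27

27 inversions short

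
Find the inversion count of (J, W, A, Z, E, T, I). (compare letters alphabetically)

For each element, count later entries that are smaller:
J: 3
W: 4
A: 0
Z: 3
E: 0
T: 1
I: 0
Sum: 3 + 4 + 0 + 3 + 0 + 1 + 0 = 11

There are 11 out-of-order pairs.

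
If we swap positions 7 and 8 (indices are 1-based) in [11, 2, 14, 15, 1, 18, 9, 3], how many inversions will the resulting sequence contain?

Positions 7 and 8 hold 9 and 3; after swapping, the array is [11, 2, 14, 15, 1, 18, 3, 9].
Sweep left to right; for each value list the smaller values that follow it:
11: 4
2: 1
14: 3
15: 3
1: 0
18: 2
3: 0
9: 0
Sum: 4 + 1 + 3 + 3 + 0 + 2 + 0 + 0 = 13

13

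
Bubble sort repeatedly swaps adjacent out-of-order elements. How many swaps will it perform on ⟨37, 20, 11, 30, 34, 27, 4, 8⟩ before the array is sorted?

20

The minimum number of adjacent swaps to sort an array equals its inversion count, since every such swap removes exactly one inversion.
Count inversions — for each element, later elements that are smaller:
37: 20, 11, 30, 34, 27, 4, 8 → 7
20: 11, 4, 8 → 3
11: 4, 8 → 2
30: 27, 4, 8 → 3
34: 27, 4, 8 → 3
27: 4, 8 → 2
4: none → 0
8: none → 0
Total inversions: 7 + 3 + 2 + 3 + 3 + 2 + 0 + 0 = 20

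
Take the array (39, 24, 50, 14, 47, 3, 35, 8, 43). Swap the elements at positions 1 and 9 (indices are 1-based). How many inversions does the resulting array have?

There are 22 inversions.

Positions 1 and 9 hold 39 and 43; after swapping, the array is [43, 24, 50, 14, 47, 3, 35, 8, 39].
Count, for each position, how many later elements it exceeds:
43 → 24, 14, 3, 35, 8, 39 → 6
24 → 14, 3, 8 → 3
50 → 14, 47, 3, 35, 8, 39 → 6
14 → 3, 8 → 2
47 → 3, 35, 8, 39 → 4
3 → none → 0
35 → 8 → 1
8 → none → 0
39 → none → 0
Sum: 6 + 3 + 6 + 2 + 4 + 0 + 1 + 0 + 0 = 22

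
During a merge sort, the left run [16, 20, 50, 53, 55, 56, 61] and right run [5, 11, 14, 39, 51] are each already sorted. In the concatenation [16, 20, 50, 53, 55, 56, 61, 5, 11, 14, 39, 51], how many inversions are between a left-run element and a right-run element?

30

Count, for every r in R, how many entries of L exceed r:
r = 5: 16, 20, 50, 53, 55, 56, 61 → 7
r = 11: 16, 20, 50, 53, 55, 56, 61 → 7
r = 14: 16, 20, 50, 53, 55, 56, 61 → 7
r = 39: 50, 53, 55, 56, 61 → 5
r = 51: 53, 55, 56, 61 → 4
Cross-inversions: 7 + 7 + 7 + 5 + 4 = 30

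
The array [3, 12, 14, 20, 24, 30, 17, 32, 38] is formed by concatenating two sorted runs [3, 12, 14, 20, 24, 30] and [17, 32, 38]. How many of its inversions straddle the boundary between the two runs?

3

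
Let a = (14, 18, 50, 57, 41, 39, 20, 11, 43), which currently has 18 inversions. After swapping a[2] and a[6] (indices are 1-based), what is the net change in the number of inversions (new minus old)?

Positions 2 and 6 hold 18 and 39; after swapping, the array is [14, 39, 50, 57, 41, 18, 20, 11, 43].
Sweep left to right; for each value list the smaller values that follow it:
14: 1
39: 3
50: 5
57: 5
41: 3
18: 1
20: 1
11: 0
43: 0
Sum: 1 + 3 + 5 + 5 + 3 + 1 + 1 + 0 + 0 = 19
Change: 19 − 18 = +1

+1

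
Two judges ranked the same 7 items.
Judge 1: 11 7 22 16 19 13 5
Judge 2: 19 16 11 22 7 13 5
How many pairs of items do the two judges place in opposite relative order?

Assign each item its position (1..7) in the first ordering, then rewrite the second ordering as that position sequence:
positions: 11→1, 7→2, 22→3, 16→4, 19→5, 13→6, 5→7
second ordering as positions: [5, 4, 1, 3, 2, 6, 7]
Discordant pairs = inversions in this position sequence.
5: 4, 1, 3, 2 → 4
4: 1, 3, 2 → 3
1: 0
3: 2 → 1
2: 0
6: 0
7: 0
Total: 4 + 3 + 0 + 1 + 0 + 0 + 0 = 8

There are 8 discordant pairs.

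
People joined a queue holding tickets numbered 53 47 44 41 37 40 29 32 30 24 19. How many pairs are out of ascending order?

52

Element-by-element contributions:
53 → 47, 44, 41, 37, 40, 29, 32, 30, 24, 19 → 10
47 → 44, 41, 37, 40, 29, 32, 30, 24, 19 → 9
44 → 41, 37, 40, 29, 32, 30, 24, 19 → 8
41 → 37, 40, 29, 32, 30, 24, 19 → 7
37 → 29, 32, 30, 24, 19 → 5
40 → 29, 32, 30, 24, 19 → 5
29 → 24, 19 → 2
32 → 30, 24, 19 → 3
30 → 24, 19 → 2
24 → 19 → 1
19 → none → 0
Sum: 10 + 9 + 8 + 7 + 5 + 5 + 2 + 3 + 2 + 1 + 0 = 52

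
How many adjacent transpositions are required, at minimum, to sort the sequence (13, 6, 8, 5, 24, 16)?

The minimum number of adjacent swaps to sort an array equals its inversion count, since every such swap removes exactly one inversion.
Count inversions — for each element, later elements that are smaller:
13: 6, 8, 5 → 3
6: 5 → 1
8: 5 → 1
5: none → 0
24: 16 → 1
16: none → 0
Total inversions: 3 + 1 + 1 + 0 + 1 + 0 = 6

6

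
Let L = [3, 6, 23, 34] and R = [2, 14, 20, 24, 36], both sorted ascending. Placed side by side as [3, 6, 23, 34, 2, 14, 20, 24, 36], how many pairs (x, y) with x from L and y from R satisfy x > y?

Count, for every r in R, how many entries of L exceed r:
r = 2: 3, 6, 23, 34 → 4
r = 14: 23, 34 → 2
r = 20: 23, 34 → 2
r = 24: 34 → 1
r = 36: none → 0
Cross-inversions: 4 + 2 + 2 + 1 + 0 = 9

9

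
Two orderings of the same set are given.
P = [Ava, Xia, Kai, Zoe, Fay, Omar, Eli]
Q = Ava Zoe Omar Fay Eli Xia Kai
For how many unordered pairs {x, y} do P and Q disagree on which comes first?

Assign each item its position (1..7) in the first ordering, then rewrite the second ordering as that position sequence:
positions: Ava→1, Xia→2, Kai→3, Zoe→4, Fay→5, Omar→6, Eli→7
second ordering as positions: [1, 4, 6, 5, 7, 2, 3]
Discordant pairs = inversions in this position sequence.
1: 0
4: 2, 3 → 2
6: 5, 2, 3 → 3
5: 2, 3 → 2
7: 2, 3 → 2
2: 0
3: 0
Total: 0 + 2 + 3 + 2 + 2 + 0 + 0 = 9

There are 9 disagreeing pairs.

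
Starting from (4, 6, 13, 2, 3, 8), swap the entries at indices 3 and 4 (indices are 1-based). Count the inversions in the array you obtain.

6 inversions

Positions 3 and 4 hold 13 and 2; after swapping, the array is [4, 6, 2, 13, 3, 8].
Element-by-element contributions:
4 → 2, 3 → 2
6 → 2, 3 → 2
2 → none → 0
13 → 3, 8 → 2
3 → none → 0
8 → none → 0
Sum: 2 + 2 + 0 + 2 + 0 + 0 = 6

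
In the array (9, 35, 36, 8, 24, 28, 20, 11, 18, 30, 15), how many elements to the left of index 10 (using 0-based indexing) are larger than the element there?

7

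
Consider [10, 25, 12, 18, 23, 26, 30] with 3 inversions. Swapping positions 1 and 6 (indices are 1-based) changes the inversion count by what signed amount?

Positions 1 and 6 hold 10 and 26; after swapping, the array is [26, 25, 12, 18, 23, 10, 30].
For each element, count later entries that are smaller:
26 → 25, 12, 18, 23, 10 → 5
25 → 12, 18, 23, 10 → 4
12 → 10 → 1
18 → 10 → 1
23 → 10 → 1
10 → none → 0
30 → none → 0
Sum: 5 + 4 + 1 + 1 + 1 + 0 + 0 = 12
Change: 12 − 3 = +9

+9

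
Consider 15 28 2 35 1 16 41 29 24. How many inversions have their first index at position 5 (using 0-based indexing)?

The element at index 5 is 16.
Elements after it: 41, 29, 24
None of them are smaller than 16.

0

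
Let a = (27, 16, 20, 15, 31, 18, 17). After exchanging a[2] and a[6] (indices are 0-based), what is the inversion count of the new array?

9

Positions 2 and 6 hold 20 and 17; after swapping, the array is [27, 16, 17, 15, 31, 18, 20].
Count, for each position, how many later elements it exceeds:
27 → 16, 17, 15, 18, 20 → 5
16 → 15 → 1
17 → 15 → 1
15 → none → 0
31 → 18, 20 → 2
18 → none → 0
20 → none → 0
Sum: 5 + 1 + 1 + 0 + 2 + 0 + 0 = 9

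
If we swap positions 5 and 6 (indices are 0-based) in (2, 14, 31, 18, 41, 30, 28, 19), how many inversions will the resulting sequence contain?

9 inversions

Positions 5 and 6 hold 30 and 28; after swapping, the array is [2, 14, 31, 18, 41, 28, 30, 19].
Element-by-element contributions:
2 → none → 0
14 → none → 0
31 → 18, 28, 30, 19 → 4
18 → none → 0
41 → 28, 30, 19 → 3
28 → 19 → 1
30 → 19 → 1
19 → none → 0
Sum: 0 + 0 + 4 + 0 + 3 + 1 + 1 + 0 = 9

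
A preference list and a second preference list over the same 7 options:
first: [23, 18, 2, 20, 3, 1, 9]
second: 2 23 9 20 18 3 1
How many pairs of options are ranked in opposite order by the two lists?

7

Assign each item its position (1..7) in the first ordering, then rewrite the second ordering as that position sequence:
positions: 23→1, 18→2, 2→3, 20→4, 3→5, 1→6, 9→7
second ordering as positions: [3, 1, 7, 4, 2, 5, 6]
Discordant pairs = inversions in this position sequence.
3: 1, 2 → 2
1: 0
7: 4, 2, 5, 6 → 4
4: 2 → 1
2: 0
5: 0
6: 0
Total: 2 + 0 + 4 + 1 + 0 + 0 + 0 = 7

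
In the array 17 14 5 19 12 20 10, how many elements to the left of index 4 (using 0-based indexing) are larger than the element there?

3

The element at index 4 is 12.
Elements before it: 17, 14, 5, 19
Those larger than 12: 17, 14, 19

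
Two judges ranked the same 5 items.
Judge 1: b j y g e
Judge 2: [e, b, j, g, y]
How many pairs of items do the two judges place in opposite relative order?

Assign each item its position (1..5) in the first ordering, then rewrite the second ordering as that position sequence:
positions: b→1, j→2, y→3, g→4, e→5
second ordering as positions: [5, 1, 2, 4, 3]
Discordant pairs = inversions in this position sequence.
5: 1, 2, 4, 3 → 4
1: 0
2: 0
4: 3 → 1
3: 0
Total: 4 + 0 + 0 + 1 + 0 = 5

5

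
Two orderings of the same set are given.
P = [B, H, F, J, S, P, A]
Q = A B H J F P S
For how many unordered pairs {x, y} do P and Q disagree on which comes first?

8

Assign each item its position (1..7) in the first ordering, then rewrite the second ordering as that position sequence:
positions: B→1, H→2, F→3, J→4, S→5, P→6, A→7
second ordering as positions: [7, 1, 2, 4, 3, 6, 5]
Discordant pairs = inversions in this position sequence.
7: 1, 2, 4, 3, 6, 5 → 6
1: 0
2: 0
4: 3 → 1
3: 0
6: 5 → 1
5: 0
Total: 6 + 0 + 0 + 1 + 0 + 1 + 0 = 8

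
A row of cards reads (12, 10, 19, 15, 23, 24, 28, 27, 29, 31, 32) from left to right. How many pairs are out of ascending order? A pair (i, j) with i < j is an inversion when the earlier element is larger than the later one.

3

Sweep left to right; for each value list the smaller values that follow it:
12: 1
10: 0
19: 1
15: 0
23: 0
24: 0
28: 1
27: 0
29: 0
31: 0
32: 0
Sum: 1 + 0 + 1 + 0 + 0 + 0 + 1 + 0 + 0 + 0 + 0 = 3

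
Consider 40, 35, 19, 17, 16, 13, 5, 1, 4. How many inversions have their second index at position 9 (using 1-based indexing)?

The element at index 9 is 4.
Elements before it: 40, 35, 19, 17, 16, 13, 5, 1
Those larger than 4: 40, 35, 19, 17, 16, 13, 5

7 such elements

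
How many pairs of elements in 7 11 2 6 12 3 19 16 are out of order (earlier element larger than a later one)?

Sweep left to right; for each value list the smaller values that follow it:
7 → 2, 6, 3 → 3
11 → 2, 6, 3 → 3
2 → none → 0
6 → 3 → 1
12 → 3 → 1
3 → none → 0
19 → 16 → 1
16 → none → 0
Sum: 3 + 3 + 0 + 1 + 1 + 0 + 1 + 0 = 9

9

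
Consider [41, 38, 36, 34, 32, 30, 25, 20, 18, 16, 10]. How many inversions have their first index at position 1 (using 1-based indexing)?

10 such elements

The element at index 1 is 41.
Elements after it: 38, 36, 34, 32, 30, 25, 20, 18, 16, 10
Those smaller than 41: 38, 36, 34, 32, 30, 25, 20, 18, 16, 10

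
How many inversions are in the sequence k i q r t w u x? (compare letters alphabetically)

2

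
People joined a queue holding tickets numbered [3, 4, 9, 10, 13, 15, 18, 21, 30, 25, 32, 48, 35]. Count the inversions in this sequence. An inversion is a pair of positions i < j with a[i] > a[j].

Inversions: 2

Sweep left to right; for each value list the smaller values that follow it:
3 → none → 0
4 → none → 0
9 → none → 0
10 → none → 0
13 → none → 0
15 → none → 0
18 → none → 0
21 → none → 0
30 → 25 → 1
25 → none → 0
32 → none → 0
48 → 35 → 1
35 → none → 0
Sum: 0 + 0 + 0 + 0 + 0 + 0 + 0 + 0 + 1 + 0 + 0 + 1 + 0 = 2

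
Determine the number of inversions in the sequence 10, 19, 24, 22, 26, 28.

Inversion pairs (indices are 0-based):
(2,3): 24 > 22
That's 1 pair.

1 inversion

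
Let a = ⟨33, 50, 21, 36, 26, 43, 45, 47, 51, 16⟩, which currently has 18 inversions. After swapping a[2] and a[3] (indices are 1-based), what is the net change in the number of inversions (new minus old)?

Positions 2 and 3 hold 50 and 21; after swapping, the array is [33, 21, 50, 36, 26, 43, 45, 47, 51, 16].
Count, for each position, how many later elements it exceeds:
33 → 21, 26, 16 → 3
21 → 16 → 1
50 → 36, 26, 43, 45, 47, 16 → 6
36 → 26, 16 → 2
26 → 16 → 1
43 → 16 → 1
45 → 16 → 1
47 → 16 → 1
51 → 16 → 1
16 → none → 0
Sum: 3 + 1 + 6 + 2 + 1 + 1 + 1 + 1 + 1 + 0 = 17
Change: 17 − 18 = -1

-1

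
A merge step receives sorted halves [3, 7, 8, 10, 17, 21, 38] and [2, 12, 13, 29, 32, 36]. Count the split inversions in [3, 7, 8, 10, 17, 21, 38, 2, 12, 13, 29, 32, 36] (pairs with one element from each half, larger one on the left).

16

Take each right-half value and tally the left-half values above it:
r = 2: 3, 7, 8, 10, 17, 21, 38 → 7
r = 12: 17, 21, 38 → 3
r = 13: 17, 21, 38 → 3
r = 29: 38 → 1
r = 32: 38 → 1
r = 36: 38 → 1
Cross-inversions: 7 + 3 + 3 + 1 + 1 + 1 = 16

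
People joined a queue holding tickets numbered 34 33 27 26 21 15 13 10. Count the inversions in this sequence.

Count, for each position, how many later elements it exceeds:
34: 7
33: 6
27: 5
26: 4
21: 3
15: 2
13: 1
10: 0
Sum: 7 + 6 + 5 + 4 + 3 + 2 + 1 + 0 = 28

28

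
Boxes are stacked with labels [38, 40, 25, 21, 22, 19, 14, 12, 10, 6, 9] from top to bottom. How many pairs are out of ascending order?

52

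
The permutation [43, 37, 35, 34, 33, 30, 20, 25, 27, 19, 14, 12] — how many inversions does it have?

Sweep left to right; for each value list the smaller values that follow it:
43 → 37, 35, 34, 33, 30, 20, 25, 27, 19, 14, 12 → 11
37 → 35, 34, 33, 30, 20, 25, 27, 19, 14, 12 → 10
35 → 34, 33, 30, 20, 25, 27, 19, 14, 12 → 9
34 → 33, 30, 20, 25, 27, 19, 14, 12 → 8
33 → 30, 20, 25, 27, 19, 14, 12 → 7
30 → 20, 25, 27, 19, 14, 12 → 6
20 → 19, 14, 12 → 3
25 → 19, 14, 12 → 3
27 → 19, 14, 12 → 3
19 → 14, 12 → 2
14 → 12 → 1
12 → none → 0
Sum: 11 + 10 + 9 + 8 + 7 + 6 + 3 + 3 + 3 + 2 + 1 + 0 = 63

63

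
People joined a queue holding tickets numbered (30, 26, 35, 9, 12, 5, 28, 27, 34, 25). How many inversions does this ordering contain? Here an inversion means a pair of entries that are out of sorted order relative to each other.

Sweep left to right; for each value list the smaller values that follow it:
30 → 26, 9, 12, 5, 28, 27, 25 → 7
26 → 9, 12, 5, 25 → 4
35 → 9, 12, 5, 28, 27, 34, 25 → 7
9 → 5 → 1
12 → 5 → 1
5 → none → 0
28 → 27, 25 → 2
27 → 25 → 1
34 → 25 → 1
25 → none → 0
Sum: 7 + 4 + 7 + 1 + 1 + 0 + 2 + 1 + 1 + 0 = 24

Inversions: 24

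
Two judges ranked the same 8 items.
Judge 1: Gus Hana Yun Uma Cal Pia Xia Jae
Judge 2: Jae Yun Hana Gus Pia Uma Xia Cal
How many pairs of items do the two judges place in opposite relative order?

Assign each item its position (1..8) in the first ordering, then rewrite the second ordering as that position sequence:
positions: Gus→1, Hana→2, Yun→3, Uma→4, Cal→5, Pia→6, Xia→7, Jae→8
second ordering as positions: [8, 3, 2, 1, 6, 4, 7, 5]
Discordant pairs = inversions in this position sequence.
8: 3, 2, 1, 6, 4, 7, 5 → 7
3: 2, 1 → 2
2: 1 → 1
1: 0
6: 4, 5 → 2
4: 0
7: 5 → 1
5: 0
Total: 7 + 2 + 1 + 0 + 2 + 0 + 1 + 0 = 13

There are 13 discordant pairs.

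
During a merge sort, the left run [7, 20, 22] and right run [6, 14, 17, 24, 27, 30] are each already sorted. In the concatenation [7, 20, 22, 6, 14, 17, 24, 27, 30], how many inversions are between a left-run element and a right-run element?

Take each right-half value and tally the left-half values above it:
r = 6: 7, 20, 22 → 3
r = 14: 20, 22 → 2
r = 17: 20, 22 → 2
r = 24: none → 0
r = 27: none → 0
r = 30: none → 0
Cross-inversions: 3 + 2 + 2 + 0 + 0 + 0 = 7

7 cross-inversions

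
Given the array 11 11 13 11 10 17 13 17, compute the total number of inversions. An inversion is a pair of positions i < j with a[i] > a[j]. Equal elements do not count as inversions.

6

Element-by-element contributions:
11 → 10 → 1
11 → 10 → 1
13 → 11, 10 → 2
11 → 10 → 1
10 → none → 0
17 → 13 → 1
13 → none → 0
17 → none → 0
Sum: 1 + 1 + 2 + 1 + 0 + 1 + 0 + 0 = 6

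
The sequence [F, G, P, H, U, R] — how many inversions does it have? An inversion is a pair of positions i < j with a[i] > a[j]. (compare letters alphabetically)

2

Listing every pair i<j with a[i]>a[j] (using 1-based positions):
(3,4): P > H
(5,6): U > R
That's 2 pairs.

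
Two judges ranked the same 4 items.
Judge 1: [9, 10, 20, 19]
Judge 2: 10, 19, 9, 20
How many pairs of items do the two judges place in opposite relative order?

3

Assign each item its position (1..4) in the first ordering, then rewrite the second ordering as that position sequence:
positions: 9→1, 10→2, 20→3, 19→4
second ordering as positions: [2, 4, 1, 3]
Discordant pairs = inversions in this position sequence.
2: 1 → 1
4: 1, 3 → 2
1: 0
3: 0
Total: 1 + 2 + 0 + 0 = 3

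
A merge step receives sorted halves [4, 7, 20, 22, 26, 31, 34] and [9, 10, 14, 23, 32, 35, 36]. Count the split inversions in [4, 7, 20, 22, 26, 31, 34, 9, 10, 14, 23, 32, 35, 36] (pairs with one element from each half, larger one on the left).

19 cross-inversions

Take each right-half value and tally the left-half values above it:
r = 9: 20, 22, 26, 31, 34 → 5
r = 10: 20, 22, 26, 31, 34 → 5
r = 14: 20, 22, 26, 31, 34 → 5
r = 23: 26, 31, 34 → 3
r = 32: 34 → 1
r = 35: none → 0
r = 36: none → 0
Cross-inversions: 5 + 5 + 5 + 3 + 1 + 0 + 0 = 19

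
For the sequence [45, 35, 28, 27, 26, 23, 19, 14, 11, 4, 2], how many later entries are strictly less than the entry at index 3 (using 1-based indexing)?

8 such elements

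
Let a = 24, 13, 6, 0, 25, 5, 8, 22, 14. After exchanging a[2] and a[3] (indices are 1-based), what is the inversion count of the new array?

17

Positions 2 and 3 hold 13 and 6; after swapping, the array is [24, 6, 13, 0, 25, 5, 8, 22, 14].
Element-by-element contributions:
24 → 6, 13, 0, 5, 8, 22, 14 → 7
6 → 0, 5 → 2
13 → 0, 5, 8 → 3
0 → none → 0
25 → 5, 8, 22, 14 → 4
5 → none → 0
8 → none → 0
22 → 14 → 1
14 → none → 0
Sum: 7 + 2 + 3 + 0 + 4 + 0 + 0 + 1 + 0 = 17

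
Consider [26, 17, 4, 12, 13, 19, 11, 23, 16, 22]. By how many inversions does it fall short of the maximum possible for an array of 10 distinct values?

Maximum inversions for 10 distinct elements is C(10, 2) = 10·9/2 = 45.
Current inversions — for each element, count later smaller elements:
26: 9
17: 5
4: 0
12: 1
13: 1
19: 2
11: 0
23: 2
16: 0
22: 0
Current total: 9 + 5 + 0 + 1 + 1 + 2 + 0 + 2 + 0 + 0 = 20
Shortfall: 45 − 20 = 25

25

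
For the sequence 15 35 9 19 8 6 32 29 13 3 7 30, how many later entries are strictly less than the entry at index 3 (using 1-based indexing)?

4

The element at index 3 is 9.
Elements after it: 19, 8, 6, 32, 29, 13, 3, 7, 30
Those smaller than 9: 8, 6, 3, 7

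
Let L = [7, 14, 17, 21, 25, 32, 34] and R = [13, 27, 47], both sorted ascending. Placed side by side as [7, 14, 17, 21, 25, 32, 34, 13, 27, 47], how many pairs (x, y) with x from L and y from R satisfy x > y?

Split inversions: 8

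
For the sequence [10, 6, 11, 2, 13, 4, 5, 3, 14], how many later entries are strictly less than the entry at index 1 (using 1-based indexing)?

5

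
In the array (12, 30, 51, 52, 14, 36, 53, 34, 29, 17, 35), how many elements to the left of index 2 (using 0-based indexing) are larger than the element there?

0 such elements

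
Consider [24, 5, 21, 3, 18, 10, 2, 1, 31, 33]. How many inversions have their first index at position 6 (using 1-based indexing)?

2

The element at index 6 is 10.
Elements after it: 2, 1, 31, 33
Those smaller than 10: 2, 1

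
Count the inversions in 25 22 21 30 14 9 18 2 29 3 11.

There are 39 out-of-order pairs.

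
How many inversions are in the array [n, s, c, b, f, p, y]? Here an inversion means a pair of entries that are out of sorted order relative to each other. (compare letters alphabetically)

8

Inversion pairs (indices are 0-based):
(0,2): n > c
(0,3): n > b
(0,4): n > f
(1,2): s > c
(1,3): s > b
(1,4): s > f
(1,5): s > p
(2,3): c > b
That's 8 pairs.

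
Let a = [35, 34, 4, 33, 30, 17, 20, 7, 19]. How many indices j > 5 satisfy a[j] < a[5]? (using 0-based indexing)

1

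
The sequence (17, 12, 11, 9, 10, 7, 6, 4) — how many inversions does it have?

27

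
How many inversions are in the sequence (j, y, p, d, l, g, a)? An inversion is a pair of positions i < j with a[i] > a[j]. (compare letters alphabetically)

Count, for each position, how many later elements it exceeds:
j → d, g, a → 3
y → p, d, l, g, a → 5
p → d, l, g, a → 4
d → a → 1
l → g, a → 2
g → a → 1
a → none → 0
Sum: 3 + 5 + 4 + 1 + 2 + 1 + 0 = 16

There are 16 out-of-order pairs.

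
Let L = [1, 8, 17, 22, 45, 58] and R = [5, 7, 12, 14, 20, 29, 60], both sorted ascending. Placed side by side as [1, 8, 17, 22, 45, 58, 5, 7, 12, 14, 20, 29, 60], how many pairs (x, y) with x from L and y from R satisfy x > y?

23

For each element r of the right run, count left-run elements greater than r:
r = 5: 8, 17, 22, 45, 58 → 5
r = 7: 8, 17, 22, 45, 58 → 5
r = 12: 17, 22, 45, 58 → 4
r = 14: 17, 22, 45, 58 → 4
r = 20: 22, 45, 58 → 3
r = 29: 45, 58 → 2
r = 60: none → 0
Cross-inversions: 5 + 5 + 4 + 4 + 3 + 2 + 0 = 23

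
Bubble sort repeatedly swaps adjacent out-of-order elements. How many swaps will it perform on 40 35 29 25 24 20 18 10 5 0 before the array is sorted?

Minimum adjacent swaps = number of inversions (each swap of adjacent out-of-order elements removes one inversion and no swap can remove more).
Count inversions — for each element, later elements that are smaller:
40: 35, 29, 25, 24, 20, 18, 10, 5, 0 → 9
35: 29, 25, 24, 20, 18, 10, 5, 0 → 8
29: 25, 24, 20, 18, 10, 5, 0 → 7
25: 24, 20, 18, 10, 5, 0 → 6
24: 20, 18, 10, 5, 0 → 5
20: 18, 10, 5, 0 → 4
18: 10, 5, 0 → 3
10: 5, 0 → 2
5: 0 → 1
0: none → 0
Total inversions: 9 + 8 + 7 + 6 + 5 + 4 + 3 + 2 + 1 + 0 = 45

There are 45 swaps.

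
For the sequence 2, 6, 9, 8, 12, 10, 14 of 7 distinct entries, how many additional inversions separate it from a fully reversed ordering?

19 inversions short

Maximum inversions for 7 distinct elements is C(7, 2) = 7·6/2 = 21.
Current inversions — for each element, count later smaller elements:
2: 0
6: 0
9: 1
8: 0
12: 1
10: 0
14: 0
Current total: 0 + 0 + 1 + 0 + 1 + 0 + 0 = 2
Shortfall: 21 − 2 = 19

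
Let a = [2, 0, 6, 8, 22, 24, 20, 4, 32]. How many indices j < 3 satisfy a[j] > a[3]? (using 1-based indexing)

0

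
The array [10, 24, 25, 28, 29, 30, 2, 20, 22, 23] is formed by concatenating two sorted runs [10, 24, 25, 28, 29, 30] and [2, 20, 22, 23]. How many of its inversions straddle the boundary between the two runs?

For each element r of the right run, count left-run elements greater than r:
r = 2: 10, 24, 25, 28, 29, 30 → 6
r = 20: 24, 25, 28, 29, 30 → 5
r = 22: 24, 25, 28, 29, 30 → 5
r = 23: 24, 25, 28, 29, 30 → 5
Cross-inversions: 6 + 5 + 5 + 5 = 21

21 split inversions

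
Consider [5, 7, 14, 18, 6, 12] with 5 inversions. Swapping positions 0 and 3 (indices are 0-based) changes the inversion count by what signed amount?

+5

Positions 0 and 3 hold 5 and 18; after swapping, the array is [18, 7, 14, 5, 6, 12].
For each element, count later entries that are smaller:
18 → 7, 14, 5, 6, 12 → 5
7 → 5, 6 → 2
14 → 5, 6, 12 → 3
5 → none → 0
6 → none → 0
12 → none → 0
Sum: 5 + 2 + 3 + 0 + 0 + 0 = 10
Change: 10 − 5 = +5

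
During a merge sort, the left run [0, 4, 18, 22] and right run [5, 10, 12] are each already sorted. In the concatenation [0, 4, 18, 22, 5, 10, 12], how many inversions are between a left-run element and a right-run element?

6 split inversions

For each element r of the right run, count left-run elements greater than r:
r = 5: 18, 22 → 2
r = 10: 18, 22 → 2
r = 12: 18, 22 → 2
Cross-inversions: 2 + 2 + 2 = 6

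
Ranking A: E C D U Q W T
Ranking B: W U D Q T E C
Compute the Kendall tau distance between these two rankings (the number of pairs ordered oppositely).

Assign each item its position (1..7) in the first ordering, then rewrite the second ordering as that position sequence:
positions: E→1, C→2, D→3, U→4, Q→5, W→6, T→7
second ordering as positions: [6, 4, 3, 5, 7, 1, 2]
Discordant pairs = inversions in this position sequence.
6: 4, 3, 5, 1, 2 → 5
4: 3, 1, 2 → 3
3: 1, 2 → 2
5: 1, 2 → 2
7: 1, 2 → 2
1: 0
2: 0
Total: 5 + 3 + 2 + 2 + 2 + 0 + 0 = 14

Discordant pairs: 14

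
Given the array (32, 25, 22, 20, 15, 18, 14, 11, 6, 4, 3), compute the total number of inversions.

54

For each element, count later entries that are smaller:
32 → 25, 22, 20, 15, 18, 14, 11, 6, 4, 3 → 10
25 → 22, 20, 15, 18, 14, 11, 6, 4, 3 → 9
22 → 20, 15, 18, 14, 11, 6, 4, 3 → 8
20 → 15, 18, 14, 11, 6, 4, 3 → 7
15 → 14, 11, 6, 4, 3 → 5
18 → 14, 11, 6, 4, 3 → 5
14 → 11, 6, 4, 3 → 4
11 → 6, 4, 3 → 3
6 → 4, 3 → 2
4 → 3 → 1
3 → none → 0
Sum: 10 + 9 + 8 + 7 + 5 + 5 + 4 + 3 + 2 + 1 + 0 = 54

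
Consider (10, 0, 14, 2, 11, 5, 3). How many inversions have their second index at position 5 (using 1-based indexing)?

1

The element at index 5 is 11.
Elements before it: 10, 0, 14, 2
Those larger than 11: 14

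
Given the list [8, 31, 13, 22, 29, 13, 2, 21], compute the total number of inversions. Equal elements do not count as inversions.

Count, for each position, how many later elements it exceeds:
8 → 2 → 1
31 → 13, 22, 29, 13, 2, 21 → 6
13 → 2 → 1
22 → 13, 2, 21 → 3
29 → 13, 2, 21 → 3
13 → 2 → 1
2 → none → 0
21 → none → 0
Sum: 1 + 6 + 1 + 3 + 3 + 1 + 0 + 0 = 15

There are 15 inversions.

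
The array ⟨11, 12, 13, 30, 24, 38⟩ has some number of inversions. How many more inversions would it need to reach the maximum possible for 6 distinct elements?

Maximum inversions for 6 distinct elements is C(6, 2) = 6·5/2 = 15.
Current inversions — for each element, count later smaller elements:
11: 0
12: 0
13: 0
30: 1
24: 0
38: 0
Current total: 0 + 0 + 0 + 1 + 0 + 0 = 1
Shortfall: 15 − 1 = 14

14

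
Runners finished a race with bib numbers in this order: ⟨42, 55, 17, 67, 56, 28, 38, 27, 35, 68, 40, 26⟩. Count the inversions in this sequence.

37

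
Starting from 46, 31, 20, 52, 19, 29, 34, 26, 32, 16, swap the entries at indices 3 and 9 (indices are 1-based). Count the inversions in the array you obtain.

Positions 3 and 9 hold 20 and 32; after swapping, the array is [46, 31, 32, 52, 19, 29, 34, 26, 20, 16].
Element-by-element contributions:
46 → 31, 32, 19, 29, 34, 26, 20, 16 → 8
31 → 19, 29, 26, 20, 16 → 5
32 → 19, 29, 26, 20, 16 → 5
52 → 19, 29, 34, 26, 20, 16 → 6
19 → 16 → 1
29 → 26, 20, 16 → 3
34 → 26, 20, 16 → 3
26 → 20, 16 → 2
20 → 16 → 1
16 → none → 0
Sum: 8 + 5 + 5 + 6 + 1 + 3 + 3 + 2 + 1 + 0 = 34

34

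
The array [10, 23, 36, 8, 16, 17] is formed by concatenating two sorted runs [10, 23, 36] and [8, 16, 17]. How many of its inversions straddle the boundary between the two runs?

Split inversions: 7

Count, for every r in R, how many entries of L exceed r:
r = 8: 10, 23, 36 → 3
r = 16: 23, 36 → 2
r = 17: 23, 36 → 2
Cross-inversions: 3 + 2 + 2 = 7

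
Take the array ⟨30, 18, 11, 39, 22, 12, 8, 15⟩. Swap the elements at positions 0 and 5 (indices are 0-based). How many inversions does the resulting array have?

14

Positions 0 and 5 hold 30 and 12; after swapping, the array is [12, 18, 11, 39, 22, 30, 8, 15].
Element-by-element contributions:
12: 2
18: 3
11: 1
39: 4
22: 2
30: 2
8: 0
15: 0
Sum: 2 + 3 + 1 + 4 + 2 + 2 + 0 + 0 = 14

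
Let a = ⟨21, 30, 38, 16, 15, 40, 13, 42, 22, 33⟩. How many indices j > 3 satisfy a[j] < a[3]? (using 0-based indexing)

The element at index 3 is 16.
Elements after it: 15, 40, 13, 42, 22, 33
Those smaller than 16: 15, 13

2 such elements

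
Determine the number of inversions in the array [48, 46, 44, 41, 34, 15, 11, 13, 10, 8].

Inversions: 44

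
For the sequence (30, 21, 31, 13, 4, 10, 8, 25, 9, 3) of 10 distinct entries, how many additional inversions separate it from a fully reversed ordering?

11

Maximum inversions for 10 distinct elements is C(10, 2) = 10·9/2 = 45.
Current inversions — for each element, count later smaller elements:
30: 8
21: 6
31: 7
13: 5
4: 1
10: 3
8: 1
25: 2
9: 1
3: 0
Current total: 8 + 6 + 7 + 5 + 1 + 3 + 1 + 2 + 1 + 0 = 34
Shortfall: 45 − 34 = 11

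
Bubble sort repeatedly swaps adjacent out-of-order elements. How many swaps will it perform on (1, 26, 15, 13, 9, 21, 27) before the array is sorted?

There are 7 adjacent swaps.

The minimum number of adjacent swaps to sort an array equals its inversion count, since every such swap removes exactly one inversion.
Count inversions — for each element, later elements that are smaller:
1: none → 0
26: 15, 13, 9, 21 → 4
15: 13, 9 → 2
13: 9 → 1
9: none → 0
21: none → 0
27: none → 0
Total inversions: 0 + 4 + 2 + 1 + 0 + 0 + 0 = 7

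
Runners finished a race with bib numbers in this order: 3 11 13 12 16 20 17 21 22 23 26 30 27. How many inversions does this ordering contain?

Count, for each position, how many later elements it exceeds:
3: 0
11: 0
13: 1
12: 0
16: 0
20: 1
17: 0
21: 0
22: 0
23: 0
26: 0
30: 1
27: 0
Sum: 0 + 0 + 1 + 0 + 0 + 1 + 0 + 0 + 0 + 0 + 0 + 1 + 0 = 3

There are 3 inversions.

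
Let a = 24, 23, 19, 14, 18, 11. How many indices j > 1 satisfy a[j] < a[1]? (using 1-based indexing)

The element at index 1 is 24.
Elements after it: 23, 19, 14, 18, 11
Those smaller than 24: 23, 19, 14, 18, 11

5 such elements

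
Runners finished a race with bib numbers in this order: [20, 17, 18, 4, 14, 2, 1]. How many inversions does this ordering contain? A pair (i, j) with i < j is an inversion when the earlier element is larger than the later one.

Inversions: 19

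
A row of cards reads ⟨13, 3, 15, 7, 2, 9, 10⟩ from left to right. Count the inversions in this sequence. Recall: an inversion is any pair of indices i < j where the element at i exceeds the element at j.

There are 11 inversions.

Out-of-order index pairs (0-indexed):
(0,1): 13 > 3
(0,3): 13 > 7
(0,4): 13 > 2
(0,5): 13 > 9
(0,6): 13 > 10
(1,4): 3 > 2
(2,3): 15 > 7
(2,4): 15 > 2
(2,5): 15 > 9
(2,6): 15 > 10
(3,4): 7 > 2
That's 11 pairs.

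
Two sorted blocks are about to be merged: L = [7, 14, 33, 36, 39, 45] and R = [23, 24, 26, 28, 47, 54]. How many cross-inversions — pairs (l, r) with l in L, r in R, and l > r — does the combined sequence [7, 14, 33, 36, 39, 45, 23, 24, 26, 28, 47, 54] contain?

16 cross-inversions

Count, for every r in R, how many entries of L exceed r:
r = 23: 33, 36, 39, 45 → 4
r = 24: 33, 36, 39, 45 → 4
r = 26: 33, 36, 39, 45 → 4
r = 28: 33, 36, 39, 45 → 4
r = 47: none → 0
r = 54: none → 0
Cross-inversions: 4 + 4 + 4 + 4 + 0 + 0 = 16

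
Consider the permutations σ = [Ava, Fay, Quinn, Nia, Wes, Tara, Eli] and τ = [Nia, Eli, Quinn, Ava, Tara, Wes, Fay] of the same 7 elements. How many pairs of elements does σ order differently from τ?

Discordant pairs: 13

Assign each item its position (1..7) in the first ordering, then rewrite the second ordering as that position sequence:
positions: Ava→1, Fay→2, Quinn→3, Nia→4, Wes→5, Tara→6, Eli→7
second ordering as positions: [4, 7, 3, 1, 6, 5, 2]
Discordant pairs = inversions in this position sequence.
4: 3, 1, 2 → 3
7: 3, 1, 6, 5, 2 → 5
3: 1, 2 → 2
1: 0
6: 5, 2 → 2
5: 2 → 1
2: 0
Total: 3 + 5 + 2 + 0 + 2 + 1 + 0 = 13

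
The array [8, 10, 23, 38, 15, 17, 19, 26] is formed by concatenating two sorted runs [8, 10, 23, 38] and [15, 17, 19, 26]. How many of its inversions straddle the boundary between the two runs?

For each element r of the right run, count left-run elements greater than r:
r = 15: 23, 38 → 2
r = 17: 23, 38 → 2
r = 19: 23, 38 → 2
r = 26: 38 → 1
Cross-inversions: 2 + 2 + 2 + 1 = 7

7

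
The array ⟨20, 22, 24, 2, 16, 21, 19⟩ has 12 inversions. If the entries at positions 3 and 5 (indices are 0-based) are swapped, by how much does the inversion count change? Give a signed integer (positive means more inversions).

+3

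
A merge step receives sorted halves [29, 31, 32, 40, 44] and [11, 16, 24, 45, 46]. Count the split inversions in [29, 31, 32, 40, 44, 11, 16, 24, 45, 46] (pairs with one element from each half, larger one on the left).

Split inversions: 15

For each element r of the right run, count left-run elements greater than r:
r = 11: 29, 31, 32, 40, 44 → 5
r = 16: 29, 31, 32, 40, 44 → 5
r = 24: 29, 31, 32, 40, 44 → 5
r = 45: none → 0
r = 46: none → 0
Cross-inversions: 5 + 5 + 5 + 0 + 0 = 15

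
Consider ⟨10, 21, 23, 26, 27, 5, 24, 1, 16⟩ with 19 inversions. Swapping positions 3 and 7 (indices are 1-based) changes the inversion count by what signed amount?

+1

Positions 3 and 7 hold 23 and 24; after swapping, the array is [10, 21, 24, 26, 27, 5, 23, 1, 16].
Sweep left to right; for each value list the smaller values that follow it:
10 → 5, 1 → 2
21 → 5, 1, 16 → 3
24 → 5, 23, 1, 16 → 4
26 → 5, 23, 1, 16 → 4
27 → 5, 23, 1, 16 → 4
5 → 1 → 1
23 → 1, 16 → 2
1 → none → 0
16 → none → 0
Sum: 2 + 3 + 4 + 4 + 4 + 1 + 2 + 0 + 0 = 20
Change: 20 − 19 = +1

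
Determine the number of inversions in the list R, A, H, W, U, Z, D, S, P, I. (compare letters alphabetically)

Element-by-element contributions:
R → A, H, D, P, I → 5
A → none → 0
H → D → 1
W → U, D, S, P, I → 5
U → D, S, P, I → 4
Z → D, S, P, I → 4
D → none → 0
S → P, I → 2
P → I → 1
I → none → 0
Sum: 5 + 0 + 1 + 5 + 4 + 4 + 0 + 2 + 1 + 0 = 22

22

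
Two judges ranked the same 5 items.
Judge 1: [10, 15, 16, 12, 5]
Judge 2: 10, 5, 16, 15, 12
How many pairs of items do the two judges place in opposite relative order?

Discordant pairs: 4

Assign each item its position (1..5) in the first ordering, then rewrite the second ordering as that position sequence:
positions: 10→1, 15→2, 16→3, 12→4, 5→5
second ordering as positions: [1, 5, 3, 2, 4]
Discordant pairs = inversions in this position sequence.
1: 0
5: 3, 2, 4 → 3
3: 2 → 1
2: 0
4: 0
Total: 0 + 3 + 1 + 0 + 0 = 4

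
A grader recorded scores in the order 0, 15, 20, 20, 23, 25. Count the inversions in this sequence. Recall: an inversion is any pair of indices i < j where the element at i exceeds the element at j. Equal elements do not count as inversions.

Count, for each position, how many later elements it exceeds:
0: 0
15: 0
20: 0
20: 0
23: 0
25: 0
Sum: 0 + 0 + 0 + 0 + 0 + 0 = 0

0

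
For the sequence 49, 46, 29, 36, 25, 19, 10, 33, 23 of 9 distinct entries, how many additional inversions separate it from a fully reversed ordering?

7 inversions short

Maximum inversions for 9 distinct elements is C(9, 2) = 9·8/2 = 36.
Current inversions — for each element, count later smaller elements:
49: 8
46: 7
29: 4
36: 5
25: 3
19: 1
10: 0
33: 1
23: 0
Current total: 8 + 7 + 4 + 5 + 3 + 1 + 0 + 1 + 0 = 29
Shortfall: 36 − 29 = 7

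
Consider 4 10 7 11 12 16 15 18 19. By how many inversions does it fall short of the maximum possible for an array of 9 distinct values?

Maximum inversions for 9 distinct elements is C(9, 2) = 9·8/2 = 36.
Current inversions — for each element, count later smaller elements:
4: 0
10: 1
7: 0
11: 0
12: 0
16: 1
15: 0
18: 0
19: 0
Current total: 0 + 1 + 0 + 0 + 0 + 1 + 0 + 0 + 0 = 2
Shortfall: 36 − 2 = 34

34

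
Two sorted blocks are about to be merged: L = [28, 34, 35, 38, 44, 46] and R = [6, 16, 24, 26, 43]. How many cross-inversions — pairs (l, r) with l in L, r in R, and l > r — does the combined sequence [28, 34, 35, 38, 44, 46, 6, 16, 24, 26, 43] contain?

Take each right-half value and tally the left-half values above it:
r = 6: 28, 34, 35, 38, 44, 46 → 6
r = 16: 28, 34, 35, 38, 44, 46 → 6
r = 24: 28, 34, 35, 38, 44, 46 → 6
r = 26: 28, 34, 35, 38, 44, 46 → 6
r = 43: 44, 46 → 2
Cross-inversions: 6 + 6 + 6 + 6 + 2 = 26

26 split inversions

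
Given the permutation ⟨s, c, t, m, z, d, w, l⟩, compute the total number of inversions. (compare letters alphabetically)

Sweep left to right; for each value list the smaller values that follow it:
s → c, m, d, l → 4
c → none → 0
t → m, d, l → 3
m → d, l → 2
z → d, w, l → 3
d → none → 0
w → l → 1
l → none → 0
Sum: 4 + 0 + 3 + 2 + 3 + 0 + 1 + 0 = 13

13 inversions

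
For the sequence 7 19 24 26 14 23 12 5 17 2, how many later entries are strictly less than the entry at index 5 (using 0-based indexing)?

4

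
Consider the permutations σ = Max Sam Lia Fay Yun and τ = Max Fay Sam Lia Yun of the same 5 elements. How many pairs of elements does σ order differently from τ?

2

Assign each item its position (1..5) in the first ordering, then rewrite the second ordering as that position sequence:
positions: Max→1, Sam→2, Lia→3, Fay→4, Yun→5
second ordering as positions: [1, 4, 2, 3, 5]
Discordant pairs = inversions in this position sequence.
1: 0
4: 2, 3 → 2
2: 0
3: 0
5: 0
Total: 0 + 2 + 0 + 0 + 0 = 2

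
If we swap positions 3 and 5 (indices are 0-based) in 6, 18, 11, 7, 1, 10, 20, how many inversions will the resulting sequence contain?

Positions 3 and 5 hold 7 and 10; after swapping, the array is [6, 18, 11, 10, 1, 7, 20].
Element-by-element contributions:
6 → 1 → 1
18 → 11, 10, 1, 7 → 4
11 → 10, 1, 7 → 3
10 → 1, 7 → 2
1 → none → 0
7 → none → 0
20 → none → 0
Sum: 1 + 4 + 3 + 2 + 0 + 0 + 0 = 10

10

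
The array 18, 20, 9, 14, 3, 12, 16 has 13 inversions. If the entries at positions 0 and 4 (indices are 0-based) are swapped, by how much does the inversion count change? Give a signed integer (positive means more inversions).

-5

Positions 0 and 4 hold 18 and 3; after swapping, the array is [3, 20, 9, 14, 18, 12, 16].
Sweep left to right; for each value list the smaller values that follow it:
3 → none → 0
20 → 9, 14, 18, 12, 16 → 5
9 → none → 0
14 → 12 → 1
18 → 12, 16 → 2
12 → none → 0
16 → none → 0
Sum: 0 + 5 + 0 + 1 + 2 + 0 + 0 = 8
Change: 8 − 13 = -5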